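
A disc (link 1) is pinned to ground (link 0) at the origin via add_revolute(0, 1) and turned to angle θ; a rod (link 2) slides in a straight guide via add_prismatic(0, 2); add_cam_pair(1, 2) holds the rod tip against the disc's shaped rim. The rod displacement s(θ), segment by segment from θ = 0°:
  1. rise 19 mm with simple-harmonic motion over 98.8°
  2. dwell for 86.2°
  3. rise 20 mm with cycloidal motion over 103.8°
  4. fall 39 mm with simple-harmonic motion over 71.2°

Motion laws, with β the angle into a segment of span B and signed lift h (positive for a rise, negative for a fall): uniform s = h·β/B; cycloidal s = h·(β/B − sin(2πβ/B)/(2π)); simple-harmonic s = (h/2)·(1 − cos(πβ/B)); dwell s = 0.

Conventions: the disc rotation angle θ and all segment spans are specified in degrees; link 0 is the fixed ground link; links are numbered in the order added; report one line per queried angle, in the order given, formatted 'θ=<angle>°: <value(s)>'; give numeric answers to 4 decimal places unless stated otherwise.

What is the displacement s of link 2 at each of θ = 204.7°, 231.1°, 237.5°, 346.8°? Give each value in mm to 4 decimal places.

segment 1 (0° to 98.8°, simple-harmonic, h = 19) is passed completely: s = 0.0000 + (19) = 19.0000
segment 2 (98.8° to 185°, dwell): s unchanged at 19.0000
θ = 204.7° falls in segment 3 (185° to 288.8°, cycloidal, h = 20): β = 204.7 − 185 = 19.7°, B = 103.8°; Δs = 20·(0.1898 − sin(2π·0.1898)/(2π)) = 0.8378; s = 19.0000 + 0.8378 = 19.8378
θ = 231.1° falls in segment 3 (185° to 288.8°, cycloidal, h = 20): β = 231.1 − 185 = 46.1°, B = 103.8°; Δs = 20·(0.4441 − sin(2π·0.4441)/(2π)) = 7.7877; s = 19.0000 + 7.7877 = 26.7877
θ = 237.5° falls in segment 3 (185° to 288.8°, cycloidal, h = 20): β = 237.5 − 185 = 52.5°, B = 103.8°; Δs = 20·(0.5058 − sin(2π·0.5058)/(2π)) = 10.2312; s = 19.0000 + 10.2312 = 29.2312
segment 3 (185° to 288.8°, cycloidal, h = 20) is passed completely: s = 19.0000 + (20) = 39.0000
θ = 346.8° falls in segment 4 (288.8° to 360°, simple-harmonic, h = -39): β = 346.8 − 288.8 = 58°, B = 71.2°; Δs = -39/2·(1 − cos(π·0.8146)) = -35.7850; s = 39.0000 − 35.7850 = 3.2150

θ=204.7°: 19.8378
θ=231.1°: 26.7877
θ=237.5°: 29.2312
θ=346.8°: 3.2150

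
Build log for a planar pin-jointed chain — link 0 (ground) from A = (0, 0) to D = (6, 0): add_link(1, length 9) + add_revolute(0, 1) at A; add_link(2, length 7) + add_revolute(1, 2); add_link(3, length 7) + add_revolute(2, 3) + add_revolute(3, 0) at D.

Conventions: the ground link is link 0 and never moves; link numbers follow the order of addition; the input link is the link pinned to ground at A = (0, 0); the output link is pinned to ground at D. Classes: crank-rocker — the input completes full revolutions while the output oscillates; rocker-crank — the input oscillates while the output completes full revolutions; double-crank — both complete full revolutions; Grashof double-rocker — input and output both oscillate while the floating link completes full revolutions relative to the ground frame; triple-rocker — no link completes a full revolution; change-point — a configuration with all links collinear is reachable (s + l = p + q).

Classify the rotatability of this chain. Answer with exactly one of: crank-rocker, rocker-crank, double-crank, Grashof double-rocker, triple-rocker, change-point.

lengths: ground=6, input=9, coupler=7, output=7
sorted: s=6 (shortest), l=9 (longest), p+q=14
s + l = 15 vs p + q = 14
s + l > p + q → non-Grashof → no link fully rotates → triple-rocker

triple-rocker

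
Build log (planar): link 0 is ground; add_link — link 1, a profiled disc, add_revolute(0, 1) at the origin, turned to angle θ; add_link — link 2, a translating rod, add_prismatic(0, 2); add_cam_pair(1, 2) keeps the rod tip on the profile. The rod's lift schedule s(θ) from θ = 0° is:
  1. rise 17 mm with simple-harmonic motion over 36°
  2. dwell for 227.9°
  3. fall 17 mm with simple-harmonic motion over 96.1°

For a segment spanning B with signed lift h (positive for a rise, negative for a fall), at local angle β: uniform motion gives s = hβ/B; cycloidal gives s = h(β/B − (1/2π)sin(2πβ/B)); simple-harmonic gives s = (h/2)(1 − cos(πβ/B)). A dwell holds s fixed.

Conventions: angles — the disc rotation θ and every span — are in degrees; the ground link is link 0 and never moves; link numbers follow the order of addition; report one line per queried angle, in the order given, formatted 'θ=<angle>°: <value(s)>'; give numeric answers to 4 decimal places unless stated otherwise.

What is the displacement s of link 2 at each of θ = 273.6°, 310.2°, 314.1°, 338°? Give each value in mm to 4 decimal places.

seg 1 [0°–36°] simple-harmonic, h=17: full span → s += 17 → s = 17.0000
seg 2 [36°–263.9°] dwell: s stays 17.0000
seg 3 [263.9°–360°] simple-harmonic, h=-17: θ=273.6° here. β=9.7, B=96.1. -17/2·(1 − cos(π·0.1009)) = -0.4238 → s = 16.5762
seg 3 [263.9°–360°] simple-harmonic, h=-17: θ=310.2° here. β=46.3, B=96.1. -17/2·(1 − cos(π·0.4818)) = -8.0140 → s = 8.9860
seg 3 [263.9°–360°] simple-harmonic, h=-17: θ=314.1° here. β=50.2, B=96.1. -17/2·(1 − cos(π·0.5224)) = -9.0969 → s = 7.9031
seg 3 [263.9°–360°] simple-harmonic, h=-17: θ=338° here. β=74.1, B=96.1. -17/2·(1 − cos(π·0.7711)) = -14.8948 → s = 2.1052

θ=273.6°: 16.5762
θ=310.2°: 8.9860
θ=314.1°: 7.9031
θ=338°: 2.1052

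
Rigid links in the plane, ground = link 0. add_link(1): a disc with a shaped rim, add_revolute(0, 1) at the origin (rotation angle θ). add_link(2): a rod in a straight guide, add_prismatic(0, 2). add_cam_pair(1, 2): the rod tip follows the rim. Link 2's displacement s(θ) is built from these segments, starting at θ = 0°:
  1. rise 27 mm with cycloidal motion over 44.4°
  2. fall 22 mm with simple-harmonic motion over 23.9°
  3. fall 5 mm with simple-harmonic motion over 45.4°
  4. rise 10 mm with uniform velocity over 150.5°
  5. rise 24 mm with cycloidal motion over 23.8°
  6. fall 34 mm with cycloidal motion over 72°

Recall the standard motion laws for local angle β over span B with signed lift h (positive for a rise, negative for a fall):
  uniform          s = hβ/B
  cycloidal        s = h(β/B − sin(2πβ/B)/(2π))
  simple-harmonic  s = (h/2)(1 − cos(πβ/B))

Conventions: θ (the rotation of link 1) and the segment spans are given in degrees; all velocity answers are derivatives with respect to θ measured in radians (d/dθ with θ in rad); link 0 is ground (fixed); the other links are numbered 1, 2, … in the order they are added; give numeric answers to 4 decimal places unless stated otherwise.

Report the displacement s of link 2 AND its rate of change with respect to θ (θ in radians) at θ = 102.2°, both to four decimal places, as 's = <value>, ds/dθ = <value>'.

segment 1 (0° to 44.4°, cycloidal, h = 27) is passed completely: s = 0.0000 + (27) = 27.0000
segment 2 (44.4° to 68.3°, simple-harmonic, h = -22) is passed completely: s = 27.0000 + (-22) = 5.0000
θ = 102.2° falls in segment 3 (68.3° to 113.7°, simple-harmonic, h = -5): β = 102.2 − 68.3 = 33.9°, B = 45.4°; Δs = -5/2·(1 − cos(π·0.7467)) = -4.2493; s = 5.0000 − 4.2493 = 0.7507
velocity in seg [68.3°–113.7°] (simple-harmonic), θ in radians: β = 33.9° = 0.5917 rad, B = 45.4° = 0.7924 rad; ds/dθ = (πh/(2B)) sin(πβ/B) = (π·(-5)/(2·0.7924)) sin(π·0.7467) = -7.081138 mm/rad

s = 0.7507, ds/dθ = -7.0811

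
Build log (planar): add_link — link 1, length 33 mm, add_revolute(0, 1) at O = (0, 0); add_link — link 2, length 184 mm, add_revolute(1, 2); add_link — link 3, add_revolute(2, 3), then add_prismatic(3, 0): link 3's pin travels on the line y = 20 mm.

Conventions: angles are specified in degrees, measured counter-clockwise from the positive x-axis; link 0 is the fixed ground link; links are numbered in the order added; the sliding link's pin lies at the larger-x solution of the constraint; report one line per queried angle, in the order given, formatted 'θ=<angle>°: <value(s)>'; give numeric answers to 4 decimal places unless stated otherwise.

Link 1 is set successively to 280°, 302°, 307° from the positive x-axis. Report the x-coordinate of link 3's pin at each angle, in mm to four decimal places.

geometry: r = 33 mm, L = 184 mm, e = 20 mm
θ=280°: crank pin P = (r cos θ, r sin θ) = (5.730390, -32.498656)
θ=280°: h = r sin θ − e = -32.498656 − 20 = -52.498656
θ=280°: x = r cos θ + √(L² − h²) = 5.730390 + 176.351612 = 182.082002
θ=302°: crank pin P = (r cos θ, r sin θ) = (17.487336, -27.985587)
θ=302°: h = r sin θ − e = -27.985587 − 20 = -47.985587
θ=302°: x = r cos θ + √(L² − h²) = 17.487336 + 177.632721 = 195.120056
θ=307°: crank pin P = (r cos θ, r sin θ) = (19.859896, -26.354972)
θ=307°: h = r sin θ − e = -26.354972 − 20 = -46.354972
θ=307°: x = r cos θ + √(L² − h²) = 19.859896 + 178.065203 = 197.925099

θ=280°: 182.0820
θ=302°: 195.1201
θ=307°: 197.9251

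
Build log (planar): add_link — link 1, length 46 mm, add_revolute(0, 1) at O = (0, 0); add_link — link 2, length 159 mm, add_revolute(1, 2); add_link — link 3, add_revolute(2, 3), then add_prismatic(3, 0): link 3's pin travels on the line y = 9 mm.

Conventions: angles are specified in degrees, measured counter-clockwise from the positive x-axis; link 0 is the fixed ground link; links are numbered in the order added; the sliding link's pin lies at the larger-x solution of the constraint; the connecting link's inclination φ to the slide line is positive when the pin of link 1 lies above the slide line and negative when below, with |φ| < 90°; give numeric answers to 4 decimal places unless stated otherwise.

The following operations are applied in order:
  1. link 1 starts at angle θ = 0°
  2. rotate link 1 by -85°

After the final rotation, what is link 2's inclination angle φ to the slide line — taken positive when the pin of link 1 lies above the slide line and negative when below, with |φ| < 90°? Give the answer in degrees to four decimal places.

geometry: r = 46 mm, L = 159 mm, e = 9 mm; θ starts at 0°
rotate link 1 by -85°: θ ← 0° -85° = -85°
h = r sin θ − e = -45.824956 − 9 = -54.824956
sin φ = h / L = -54.824956 / 159 = -0.34481104
φ = arcsin(-0.34481104) = -20.170262°

-20.1703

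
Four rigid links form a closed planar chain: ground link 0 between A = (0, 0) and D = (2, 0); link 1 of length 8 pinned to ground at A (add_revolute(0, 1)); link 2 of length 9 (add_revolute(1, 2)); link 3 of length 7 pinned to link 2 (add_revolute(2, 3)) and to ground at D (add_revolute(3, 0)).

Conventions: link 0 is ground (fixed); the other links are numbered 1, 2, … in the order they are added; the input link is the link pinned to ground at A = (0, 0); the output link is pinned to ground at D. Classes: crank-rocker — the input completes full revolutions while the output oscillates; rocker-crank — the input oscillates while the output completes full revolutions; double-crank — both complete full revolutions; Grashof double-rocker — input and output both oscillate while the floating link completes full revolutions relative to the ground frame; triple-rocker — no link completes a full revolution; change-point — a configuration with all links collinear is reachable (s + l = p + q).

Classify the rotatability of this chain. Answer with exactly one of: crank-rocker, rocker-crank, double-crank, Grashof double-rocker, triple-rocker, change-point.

lengths: ground=2, input=8, coupler=9, output=7
sorted: s=2 (shortest), l=9 (longest), p+q=15
s + l = 11 vs p + q = 15
s + l < p + q (Grashof) with shortest = ground link → double-crank

double-crank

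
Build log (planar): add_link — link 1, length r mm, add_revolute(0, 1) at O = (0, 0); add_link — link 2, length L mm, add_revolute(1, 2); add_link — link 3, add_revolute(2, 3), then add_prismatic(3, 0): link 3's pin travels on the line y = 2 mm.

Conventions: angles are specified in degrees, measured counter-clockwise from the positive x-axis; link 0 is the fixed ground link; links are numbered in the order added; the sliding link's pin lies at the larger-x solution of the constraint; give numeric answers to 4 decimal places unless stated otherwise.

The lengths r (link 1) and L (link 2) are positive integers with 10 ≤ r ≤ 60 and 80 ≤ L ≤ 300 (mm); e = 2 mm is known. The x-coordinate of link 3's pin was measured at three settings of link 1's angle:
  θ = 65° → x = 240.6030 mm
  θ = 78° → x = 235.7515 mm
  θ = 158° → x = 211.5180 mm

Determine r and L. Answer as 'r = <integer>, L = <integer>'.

constraint per measurement: (x − r cos θ)² + (r sin θ − e)² = L²
subtracting the θ₁ and θ₂ equations cancels the r² and L² terms:
r = (x₁² − x₂²) / (2[(x₁cos θ₁ + e sin θ₁) − (x₂cos θ₂ + e sin θ₂)]) = 21.9998 → r = 22
L² = (x₁ − r cos θ₁)² + (r sin θ₁ − e)² = 53823.9868 → L = 232.0000 → L = 232
check at θ₃=158°: x = 211.5180 (printed 211.5180) ✓

r = 22, L = 232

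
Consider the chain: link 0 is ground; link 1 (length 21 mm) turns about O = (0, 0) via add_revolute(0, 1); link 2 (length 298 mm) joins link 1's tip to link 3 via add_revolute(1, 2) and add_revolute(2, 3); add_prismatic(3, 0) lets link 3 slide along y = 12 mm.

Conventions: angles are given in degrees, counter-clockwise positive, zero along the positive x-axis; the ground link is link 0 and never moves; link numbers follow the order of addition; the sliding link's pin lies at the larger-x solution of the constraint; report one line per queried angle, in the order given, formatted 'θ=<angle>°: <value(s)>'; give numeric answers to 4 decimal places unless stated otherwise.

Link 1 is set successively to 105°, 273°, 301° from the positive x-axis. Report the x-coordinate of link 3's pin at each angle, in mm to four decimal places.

geometry: r = 21 mm, L = 298 mm, e = 12 mm
θ=105°: crank pin P = (r cos θ, r sin θ) = (-5.435200, 20.284442)
θ=105°: h = r sin θ − e = 20.284442 − 12 = 8.284442
θ=105°: x = r cos θ + √(L² − h²) = -5.435200 + 297.884823 = 292.449623
θ=273°: crank pin P = (r cos θ, r sin θ) = (1.099055, -20.971220)
θ=273°: h = r sin θ − e = -20.971220 − 12 = -32.971220
θ=273°: x = r cos θ + √(L² − h²) = 1.099055 + 296.170388 = 297.269443
θ=301°: crank pin P = (r cos θ, r sin θ) = (10.815800, -18.000513)
θ=301°: h = r sin θ − e = -18.000513 − 12 = -30.000513
θ=301°: x = r cos θ + √(L² − h²) = 10.815800 + 296.486035 = 307.301835

θ=105°: 292.4496
θ=273°: 297.2694
θ=301°: 307.3018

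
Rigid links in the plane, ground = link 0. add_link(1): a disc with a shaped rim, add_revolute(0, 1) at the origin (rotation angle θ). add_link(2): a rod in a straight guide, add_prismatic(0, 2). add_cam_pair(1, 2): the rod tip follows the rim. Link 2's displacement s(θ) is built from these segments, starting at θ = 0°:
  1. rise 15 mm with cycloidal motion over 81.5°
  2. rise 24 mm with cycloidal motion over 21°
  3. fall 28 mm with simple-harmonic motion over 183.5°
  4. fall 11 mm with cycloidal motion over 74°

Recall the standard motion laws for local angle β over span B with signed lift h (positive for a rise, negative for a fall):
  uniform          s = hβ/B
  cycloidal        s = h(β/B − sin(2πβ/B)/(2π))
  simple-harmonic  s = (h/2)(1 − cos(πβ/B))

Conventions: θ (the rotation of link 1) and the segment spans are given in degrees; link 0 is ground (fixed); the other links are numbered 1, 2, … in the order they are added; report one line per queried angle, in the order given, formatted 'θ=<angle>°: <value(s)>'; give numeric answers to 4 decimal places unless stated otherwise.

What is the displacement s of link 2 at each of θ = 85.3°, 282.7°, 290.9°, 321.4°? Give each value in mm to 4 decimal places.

segment 1 (0° to 81.5°, cycloidal, h = 15) is passed completely: s = 0.0000 + (15) = 15.0000
θ = 85.3° falls in segment 2 (81.5° to 102.5°, cycloidal, h = 24): β = 85.3 − 81.5 = 3.8°, B = 21°; Δs = 24·(0.1810 − sin(2π·0.1810)/(2π)) = 0.8770; s = 15.0000 + 0.8770 = 15.8770
segment 2 (81.5° to 102.5°, cycloidal, h = 24) is passed completely: s = 15.0000 + (24) = 39.0000
θ = 282.7° falls in segment 3 (102.5° to 286°, simple-harmonic, h = -28): β = 282.7 − 102.5 = 180.2°, B = 183.5°; Δs = -28/2·(1 − cos(π·0.9820)) = -27.9777; s = 39.0000 − 27.9777 = 11.0223
segment 3 (102.5° to 286°, simple-harmonic, h = -28) is passed completely: s = 39.0000 + (-28) = 11.0000
θ = 290.9° falls in segment 4 (286° to 360°, cycloidal, h = -11): β = 290.9 − 286 = 4.9°, B = 74°; Δs = -11·(0.0662 − sin(2π·0.0662)/(2π)) = -0.0208; s = 11.0000 − 0.0208 = 10.9792
θ = 321.4° falls in segment 4 (286° to 360°, cycloidal, h = -11): β = 321.4 − 286 = 35.4°, B = 74°; Δs = -11·(0.4784 − sin(2π·0.4784)/(2π)) = -5.0251; s = 11.0000 − 5.0251 = 5.9749

θ=85.3°: 15.8770
θ=282.7°: 11.0223
θ=290.9°: 10.9792
θ=321.4°: 5.9749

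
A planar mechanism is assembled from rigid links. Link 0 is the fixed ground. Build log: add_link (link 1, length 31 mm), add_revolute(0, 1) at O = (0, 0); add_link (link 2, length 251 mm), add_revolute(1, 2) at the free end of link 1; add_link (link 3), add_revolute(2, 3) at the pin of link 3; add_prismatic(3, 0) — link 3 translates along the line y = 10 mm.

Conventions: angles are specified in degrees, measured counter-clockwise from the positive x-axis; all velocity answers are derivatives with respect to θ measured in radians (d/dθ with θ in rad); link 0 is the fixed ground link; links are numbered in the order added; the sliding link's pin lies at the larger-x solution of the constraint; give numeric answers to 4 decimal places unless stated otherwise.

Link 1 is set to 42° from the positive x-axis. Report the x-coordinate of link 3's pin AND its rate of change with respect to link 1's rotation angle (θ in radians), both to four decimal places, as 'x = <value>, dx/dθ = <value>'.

geometry: r = 31 mm, L = 251 mm, e = 10 mm
crank pin P = (r cos θ, r sin θ) = (23.037490, 20.743049)
h = r sin θ − e = 20.743049 − 10 = 10.743049
x = r cos θ + √(L² − h²) = 23.037490 + 250.769988 = 273.807478
dx/dθ = −r sin θ − h·r cos θ/√(L² − h²) (θ in radians; h = 10.743049) = -21.729981

x = 273.8075, dx/dθ = -21.7300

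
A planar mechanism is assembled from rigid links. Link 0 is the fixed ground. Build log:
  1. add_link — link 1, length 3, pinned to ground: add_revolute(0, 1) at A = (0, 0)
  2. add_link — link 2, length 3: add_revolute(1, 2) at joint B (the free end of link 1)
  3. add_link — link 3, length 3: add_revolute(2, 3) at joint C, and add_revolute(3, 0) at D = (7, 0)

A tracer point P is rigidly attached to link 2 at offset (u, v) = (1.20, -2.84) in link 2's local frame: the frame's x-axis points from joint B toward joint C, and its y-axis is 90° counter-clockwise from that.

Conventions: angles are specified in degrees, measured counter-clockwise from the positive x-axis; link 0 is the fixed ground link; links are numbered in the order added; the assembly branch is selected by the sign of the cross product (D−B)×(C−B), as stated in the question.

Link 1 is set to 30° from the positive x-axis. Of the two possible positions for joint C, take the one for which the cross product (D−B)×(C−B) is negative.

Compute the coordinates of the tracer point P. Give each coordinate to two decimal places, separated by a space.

A=(0,0), D=(7.00,0)
B = A + 3.00·(cos30°, sin30°) = (2.5981, 1.5000)
|BD| = 4.6505
circle(B,3.00) ∩ circle(D,3.00): a=2.3252, h=1.8956
  candidates: C₊=(5.4105,2.5443) cross=8.815; C₋=(4.1876,-1.0443) cross=-8.815
  branch - wants cross < 0 → take C=(4.1876,-1.0443) (cross=-8.815)
ex = (C−B)/|BC| = (0.5298,-0.8481); ey = (0.8481,0.5298)
P = B + 1.20·ex + -2.84·ey = (0.8253,-1.0225)

0.83 -1.02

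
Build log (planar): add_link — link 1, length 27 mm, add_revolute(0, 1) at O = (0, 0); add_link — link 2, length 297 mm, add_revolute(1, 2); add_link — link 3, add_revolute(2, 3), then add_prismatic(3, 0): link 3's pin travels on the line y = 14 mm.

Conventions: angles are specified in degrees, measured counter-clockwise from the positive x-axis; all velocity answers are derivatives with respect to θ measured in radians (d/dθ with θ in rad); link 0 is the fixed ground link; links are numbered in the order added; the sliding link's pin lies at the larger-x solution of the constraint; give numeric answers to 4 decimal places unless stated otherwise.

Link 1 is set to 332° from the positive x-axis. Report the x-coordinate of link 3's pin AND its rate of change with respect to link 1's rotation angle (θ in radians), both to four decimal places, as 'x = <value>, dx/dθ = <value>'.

geometry: r = 27 mm, L = 297 mm, e = 14 mm
crank pin P = (r cos θ, r sin θ) = (23.839585, -12.675732)
h = r sin θ − e = -12.675732 − 14 = -26.675732
x = r cos θ + √(L² − h²) = 23.839585 + 295.799603 = 319.639188
dx/dθ = −r sin θ − h·r cos θ/√(L² − h²) (θ in radians; h = -26.675732) = 14.825628

x = 319.6392, dx/dθ = 14.8256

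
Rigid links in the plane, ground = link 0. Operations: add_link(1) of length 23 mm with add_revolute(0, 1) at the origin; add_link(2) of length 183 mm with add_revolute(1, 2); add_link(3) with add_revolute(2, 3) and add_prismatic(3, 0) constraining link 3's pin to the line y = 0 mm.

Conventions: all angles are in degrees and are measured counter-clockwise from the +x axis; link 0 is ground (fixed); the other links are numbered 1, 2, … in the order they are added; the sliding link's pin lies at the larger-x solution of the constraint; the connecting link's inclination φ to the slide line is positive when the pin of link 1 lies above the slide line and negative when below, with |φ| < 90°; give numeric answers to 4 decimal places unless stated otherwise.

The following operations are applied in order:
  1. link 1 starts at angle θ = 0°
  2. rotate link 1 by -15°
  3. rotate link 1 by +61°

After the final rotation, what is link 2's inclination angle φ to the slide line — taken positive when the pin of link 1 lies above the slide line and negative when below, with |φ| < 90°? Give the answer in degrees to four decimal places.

geometry: r = 23 mm, L = 183 mm, e = 0 mm; θ starts at 0°
rotate link 1 by -15°: θ ← 0° -15° = -15°
rotate link 1 by +61°: θ ← -15° +61° = 46°
h = r sin θ − e = 16.544815 − 0 = 16.544815
sin φ = h / L = 16.544815 / 183 = 0.09040883
φ = arcsin(0.09040883) = 5.187127°

5.1871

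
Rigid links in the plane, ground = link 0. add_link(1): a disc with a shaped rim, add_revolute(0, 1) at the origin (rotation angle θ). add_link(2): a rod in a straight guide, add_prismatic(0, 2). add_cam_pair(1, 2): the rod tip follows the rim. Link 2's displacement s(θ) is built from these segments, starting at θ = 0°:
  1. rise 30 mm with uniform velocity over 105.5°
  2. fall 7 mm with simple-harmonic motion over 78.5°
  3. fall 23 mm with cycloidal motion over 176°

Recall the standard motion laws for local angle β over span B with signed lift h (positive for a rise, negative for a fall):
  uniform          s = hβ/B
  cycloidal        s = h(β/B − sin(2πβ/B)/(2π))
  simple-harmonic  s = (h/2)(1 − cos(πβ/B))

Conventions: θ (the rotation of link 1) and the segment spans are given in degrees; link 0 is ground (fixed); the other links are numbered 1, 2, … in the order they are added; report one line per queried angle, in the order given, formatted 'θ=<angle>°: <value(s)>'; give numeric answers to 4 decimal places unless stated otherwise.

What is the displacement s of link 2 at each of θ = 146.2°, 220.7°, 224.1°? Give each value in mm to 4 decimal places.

segment 1 (0° to 105.5°, uniform, h = 30) is passed completely: s = 0.0000 + (30) = 30.0000
θ = 146.2° falls in segment 2 (105.5° to 184°, simple-harmonic, h = -7): β = 146.2 − 105.5 = 40.7°, B = 78.5°; Δs = -7/2·(1 − cos(π·0.5185)) = -3.7030; s = 30.0000 − 3.7030 = 26.2970
segment 2 (105.5° to 184°, simple-harmonic, h = -7) is passed completely: s = 30.0000 + (-7) = 23.0000
θ = 220.7° falls in segment 3 (184° to 360°, cycloidal, h = -23): β = 220.7 − 184 = 36.7°, B = 176°; Δs = -23·(0.2085 − sin(2π·0.2085)/(2π)) = -1.2591; s = 23.0000 − 1.2591 = 21.7409
θ = 224.1° falls in segment 3 (184° to 360°, cycloidal, h = -23): β = 224.1 − 184 = 40.1°, B = 176°; Δs = -23·(0.2278 − sin(2π·0.2278)/(2π)) = -1.6152; s = 23.0000 − 1.6152 = 21.3848

θ=146.2°: 26.2970
θ=220.7°: 21.7409
θ=224.1°: 21.3848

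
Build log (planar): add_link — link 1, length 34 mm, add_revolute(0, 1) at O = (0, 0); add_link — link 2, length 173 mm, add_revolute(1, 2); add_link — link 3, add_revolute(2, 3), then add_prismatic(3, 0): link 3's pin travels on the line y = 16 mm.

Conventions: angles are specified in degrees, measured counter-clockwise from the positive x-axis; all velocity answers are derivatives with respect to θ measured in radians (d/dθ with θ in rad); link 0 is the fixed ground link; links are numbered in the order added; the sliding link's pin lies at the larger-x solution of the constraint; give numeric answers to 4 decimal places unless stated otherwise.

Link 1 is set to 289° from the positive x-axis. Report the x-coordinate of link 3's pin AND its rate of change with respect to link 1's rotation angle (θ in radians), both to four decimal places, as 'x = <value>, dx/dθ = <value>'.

geometry: r = 34 mm, L = 173 mm, e = 16 mm
crank pin P = (r cos θ, r sin θ) = (11.069317, -32.147632)
h = r sin θ − e = -32.147632 − 16 = -48.147632
x = r cos θ + √(L² − h²) = 11.069317 + 166.164995 = 177.234312
dx/dθ = −r sin θ − h·r cos θ/√(L² − h²) (θ in radians; h = -48.147632) = 35.355054

x = 177.2343, dx/dθ = 35.3551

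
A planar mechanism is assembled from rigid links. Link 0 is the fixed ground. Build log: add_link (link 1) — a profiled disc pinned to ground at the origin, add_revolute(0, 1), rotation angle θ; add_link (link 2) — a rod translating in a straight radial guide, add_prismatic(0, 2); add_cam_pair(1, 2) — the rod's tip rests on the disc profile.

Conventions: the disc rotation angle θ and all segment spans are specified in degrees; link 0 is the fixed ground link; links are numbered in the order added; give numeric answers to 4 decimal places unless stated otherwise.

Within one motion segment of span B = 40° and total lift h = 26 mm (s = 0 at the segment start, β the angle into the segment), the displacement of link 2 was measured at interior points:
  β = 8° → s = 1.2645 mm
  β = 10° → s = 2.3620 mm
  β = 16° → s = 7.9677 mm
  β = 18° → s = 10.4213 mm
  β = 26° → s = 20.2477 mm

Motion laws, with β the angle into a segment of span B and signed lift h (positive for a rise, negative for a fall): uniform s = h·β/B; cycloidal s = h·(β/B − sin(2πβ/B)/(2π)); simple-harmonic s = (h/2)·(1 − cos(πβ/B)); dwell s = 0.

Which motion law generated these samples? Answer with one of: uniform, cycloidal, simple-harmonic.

candidates at β/B = r: uniform s = h·r (linear in β); cycloidal s = h·(r − sin(2πr)/(2π)); simple-harmonic s = (h/2)(1 − cos(πr))
β=8°: printed 1.2645 | uniform 5.2000, cycloidal 1.2645, simple-harmonic 2.4828
β=10°: printed 2.3620 | uniform 6.5000, cycloidal 2.3620, simple-harmonic 3.8076
β=16°: printed 7.9677 | uniform 10.4000, cycloidal 7.9677, simple-harmonic 8.9828
β=18°: printed 10.4213 | uniform 11.7000, cycloidal 10.4213, simple-harmonic 10.9664
β=26°: printed 20.2477 | uniform 16.9000, cycloidal 20.2477, simple-harmonic 18.9019
only one law matches every sample → cycloidal

cycloidal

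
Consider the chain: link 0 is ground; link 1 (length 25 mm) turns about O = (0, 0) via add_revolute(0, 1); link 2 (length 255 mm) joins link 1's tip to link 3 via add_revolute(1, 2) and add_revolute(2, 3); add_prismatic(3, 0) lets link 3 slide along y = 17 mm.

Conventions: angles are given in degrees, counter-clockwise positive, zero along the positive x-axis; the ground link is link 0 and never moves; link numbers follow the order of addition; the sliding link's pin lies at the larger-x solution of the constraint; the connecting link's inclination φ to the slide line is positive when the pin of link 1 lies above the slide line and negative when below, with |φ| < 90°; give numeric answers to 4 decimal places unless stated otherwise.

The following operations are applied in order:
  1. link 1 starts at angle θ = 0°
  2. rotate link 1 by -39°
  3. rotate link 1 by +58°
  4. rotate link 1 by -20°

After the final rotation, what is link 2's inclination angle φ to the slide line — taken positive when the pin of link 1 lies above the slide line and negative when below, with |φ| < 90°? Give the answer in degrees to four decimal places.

geometry: r = 25 mm, L = 255 mm, e = 17 mm; θ starts at 0°
rotate link 1 by -39°: θ ← 0° -39° = -39°
rotate link 1 by +58°: θ ← -39° +58° = 19°
rotate link 1 by -20°: θ ← 19° -20° = -1°
h = r sin θ − e = -0.436310 − 17 = -17.436310
sin φ = h / L = -17.436310 / 255 = -0.06837769
φ = arcsin(-0.06837769) = -3.920812°

-3.9208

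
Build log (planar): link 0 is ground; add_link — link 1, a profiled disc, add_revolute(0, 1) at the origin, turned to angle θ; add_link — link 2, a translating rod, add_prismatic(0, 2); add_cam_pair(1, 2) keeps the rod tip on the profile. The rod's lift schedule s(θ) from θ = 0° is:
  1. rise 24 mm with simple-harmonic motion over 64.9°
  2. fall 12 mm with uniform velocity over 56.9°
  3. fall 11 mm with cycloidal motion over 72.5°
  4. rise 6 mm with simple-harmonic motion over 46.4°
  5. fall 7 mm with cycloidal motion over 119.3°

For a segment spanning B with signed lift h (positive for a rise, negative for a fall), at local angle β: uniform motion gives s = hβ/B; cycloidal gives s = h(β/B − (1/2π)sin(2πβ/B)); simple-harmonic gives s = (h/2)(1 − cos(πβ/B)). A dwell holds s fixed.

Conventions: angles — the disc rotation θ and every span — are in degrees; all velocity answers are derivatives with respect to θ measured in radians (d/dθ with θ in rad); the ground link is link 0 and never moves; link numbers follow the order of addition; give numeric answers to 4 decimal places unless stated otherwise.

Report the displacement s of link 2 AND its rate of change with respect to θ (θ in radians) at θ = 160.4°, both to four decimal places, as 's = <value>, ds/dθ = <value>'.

seg 1 [0°–64.9°] simple-harmonic, h=24: full span → s += 24 → s = 24.0000
seg 2 [64.9°–121.8°] uniform, h=-12: full span → s += -12 → s = 12.0000
seg 3 [121.8°–194.3°] cycloidal, h=-11: θ=160.4° here. β=38.6, B=72.5. -11·(0.5324 − sin(2π·0.5324)/(2π)) = -6.2106 → s = 5.7894
velocity in seg [121.8°–194.3°] (cycloidal), θ in radians: β = 38.6° = 0.6737 rad, B = 72.5° = 1.2654 rad; ds/dθ = (h/B)(1 − cos(2πβ/B)) = ((-11)/1.2654)(1 − cos(2π·0.5324)) = -17.206640 mm/rad

s = 5.7894, ds/dθ = -17.2066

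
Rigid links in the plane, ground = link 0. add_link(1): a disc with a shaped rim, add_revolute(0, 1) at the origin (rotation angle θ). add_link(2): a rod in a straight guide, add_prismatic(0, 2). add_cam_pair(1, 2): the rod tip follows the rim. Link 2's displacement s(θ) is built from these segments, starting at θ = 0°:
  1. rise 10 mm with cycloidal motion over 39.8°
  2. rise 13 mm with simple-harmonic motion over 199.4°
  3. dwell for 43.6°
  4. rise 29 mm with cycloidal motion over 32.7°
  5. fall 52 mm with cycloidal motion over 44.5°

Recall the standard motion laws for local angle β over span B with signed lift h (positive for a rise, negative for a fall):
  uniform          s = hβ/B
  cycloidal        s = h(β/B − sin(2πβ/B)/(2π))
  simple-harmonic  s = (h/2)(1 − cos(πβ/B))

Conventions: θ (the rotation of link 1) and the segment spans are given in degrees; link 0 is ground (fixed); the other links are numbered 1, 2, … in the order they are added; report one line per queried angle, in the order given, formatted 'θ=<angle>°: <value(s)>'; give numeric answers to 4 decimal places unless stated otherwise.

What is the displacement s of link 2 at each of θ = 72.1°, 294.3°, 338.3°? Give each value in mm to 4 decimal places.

segment 1 (0° to 39.8°, cycloidal, h = 10) is passed completely: s = 0.0000 + (10) = 10.0000
θ = 72.1° falls in segment 2 (39.8° to 239.2°, simple-harmonic, h = 13): β = 72.1 − 39.8 = 32.3°, B = 199.4°; Δs = 13/2·(1 − cos(π·0.1620)) = 0.8237; s = 10.0000 + 0.8237 = 10.8237
segment 2 (39.8° to 239.2°, simple-harmonic, h = 13) is passed completely: s = 10.0000 + (13) = 23.0000
segment 3 (239.2° to 282.8°, dwell): s unchanged at 23.0000
θ = 294.3° falls in segment 4 (282.8° to 315.5°, cycloidal, h = 29): β = 294.3 − 282.8 = 11.5°, B = 32.7°; Δs = 29·(0.3517 − sin(2π·0.3517)/(2π)) = 6.4936; s = 23.0000 + 6.4936 = 29.4936
segment 4 (282.8° to 315.5°, cycloidal, h = 29) is passed completely: s = 23.0000 + (29) = 52.0000
θ = 338.3° falls in segment 5 (315.5° to 360°, cycloidal, h = -52): β = 338.3 − 315.5 = 22.8°, B = 44.5°; Δs = -52·(0.5124 − sin(2π·0.5124)/(2π)) = -27.2847; s = 52.0000 − 27.2847 = 24.7153

θ=72.1°: 10.8237
θ=294.3°: 29.4936
θ=338.3°: 24.7153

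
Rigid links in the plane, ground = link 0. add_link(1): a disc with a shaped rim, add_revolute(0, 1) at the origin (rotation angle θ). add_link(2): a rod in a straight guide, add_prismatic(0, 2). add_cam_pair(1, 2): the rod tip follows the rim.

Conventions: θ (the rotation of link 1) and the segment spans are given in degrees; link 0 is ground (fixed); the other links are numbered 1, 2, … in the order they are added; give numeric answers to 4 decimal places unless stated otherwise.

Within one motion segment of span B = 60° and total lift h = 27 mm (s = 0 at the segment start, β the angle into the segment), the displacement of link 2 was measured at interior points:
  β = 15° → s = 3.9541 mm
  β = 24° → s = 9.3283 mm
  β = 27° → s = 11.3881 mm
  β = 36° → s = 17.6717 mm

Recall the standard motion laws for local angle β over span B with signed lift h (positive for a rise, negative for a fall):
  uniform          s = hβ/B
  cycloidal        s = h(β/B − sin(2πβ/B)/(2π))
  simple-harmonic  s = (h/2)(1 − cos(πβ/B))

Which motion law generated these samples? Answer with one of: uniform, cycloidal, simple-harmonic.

candidates at β/B = r: uniform s = h·r (linear in β); cycloidal s = h·(r − sin(2πr)/(2π)); simple-harmonic s = (h/2)(1 − cos(πr))
β=15°: printed 3.9541 | uniform 6.7500, cycloidal 2.4528, simple-harmonic 3.9541
β=24°: printed 9.3283 | uniform 10.8000, cycloidal 8.2742, simple-harmonic 9.3283
β=27°: printed 11.3881 | uniform 12.1500, cycloidal 10.8221, simple-harmonic 11.3881
β=36°: printed 17.6717 | uniform 16.2000, cycloidal 18.7258, simple-harmonic 17.6717
only one law matches every sample → simple-harmonic

simple-harmonic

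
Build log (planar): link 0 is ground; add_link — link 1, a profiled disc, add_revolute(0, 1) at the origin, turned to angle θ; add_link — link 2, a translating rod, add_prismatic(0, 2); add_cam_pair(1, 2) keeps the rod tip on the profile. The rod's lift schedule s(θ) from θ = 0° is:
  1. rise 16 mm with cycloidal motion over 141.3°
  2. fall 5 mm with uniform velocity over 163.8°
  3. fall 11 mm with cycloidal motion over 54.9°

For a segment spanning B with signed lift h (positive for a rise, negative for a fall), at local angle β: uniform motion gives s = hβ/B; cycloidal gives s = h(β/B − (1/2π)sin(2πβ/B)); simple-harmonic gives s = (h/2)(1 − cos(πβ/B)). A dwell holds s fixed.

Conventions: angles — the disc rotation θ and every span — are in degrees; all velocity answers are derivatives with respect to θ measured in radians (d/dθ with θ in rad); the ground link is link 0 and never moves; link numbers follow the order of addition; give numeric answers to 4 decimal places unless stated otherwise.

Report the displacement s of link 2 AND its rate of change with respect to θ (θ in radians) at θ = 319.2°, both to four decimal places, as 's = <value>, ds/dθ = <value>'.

seg 1 [0°–141.3°] cycloidal, h=16: full span → s += 16 → s = 16.0000
seg 2 [141.3°–305.1°] uniform, h=-5: full span → s += -5 → s = 11.0000
seg 3 [305.1°–360°] cycloidal, h=-11: θ=319.2° here. β=14.1, B=54.9. -11·(0.2568 − sin(2π·0.2568)/(2π)) = -1.0760 → s = 9.9240
velocity in seg [305.1°–360°] (cycloidal), θ in radians: β = 14.1° = 0.2461 rad, B = 54.9° = 0.9582 rad; ds/dθ = (h/B)(1 − cos(2πβ/B)) = ((-11)/0.9582)(1 − cos(2π·0.2568)) = -11.972577 mm/rad

s = 9.9240, ds/dθ = -11.9726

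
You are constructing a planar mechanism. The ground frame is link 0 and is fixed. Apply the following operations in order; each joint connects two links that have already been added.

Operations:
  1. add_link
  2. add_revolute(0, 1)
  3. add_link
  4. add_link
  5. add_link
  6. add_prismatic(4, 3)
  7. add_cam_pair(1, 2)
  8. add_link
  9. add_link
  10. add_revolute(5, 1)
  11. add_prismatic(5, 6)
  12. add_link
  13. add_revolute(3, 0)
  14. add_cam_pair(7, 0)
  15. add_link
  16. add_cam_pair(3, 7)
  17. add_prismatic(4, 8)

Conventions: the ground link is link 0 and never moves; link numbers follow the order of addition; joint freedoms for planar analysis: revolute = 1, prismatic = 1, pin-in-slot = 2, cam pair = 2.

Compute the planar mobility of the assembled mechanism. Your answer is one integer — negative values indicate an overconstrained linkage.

link 0 = ground. State L|J1|J2 = 1|0|0
+link1  2|0|0
R(0,1) f=1→J1  2|1|0
+link2  3|1|0
+link3  4|1|0
+link4  5|1|0
P(4,3) f=1→J1  5|2|0
C(1,2) f=2→J2  5|2|1
+link5  6|2|1
+link6  7|2|1
R(5,1) f=1→J1  7|3|1
P(5,6) f=1→J1  7|4|1
+link7  8|4|1
R(3,0) f=1→J1  8|5|1
C(7,0) f=2→J2  8|5|2
+link8  9|5|2
C(3,7) f=2→J2  9|5|3
P(4,8) f=1→J1  9|6|3
M = 3(9−1)−2·6−3 = 24−12−3 = 9

M = 9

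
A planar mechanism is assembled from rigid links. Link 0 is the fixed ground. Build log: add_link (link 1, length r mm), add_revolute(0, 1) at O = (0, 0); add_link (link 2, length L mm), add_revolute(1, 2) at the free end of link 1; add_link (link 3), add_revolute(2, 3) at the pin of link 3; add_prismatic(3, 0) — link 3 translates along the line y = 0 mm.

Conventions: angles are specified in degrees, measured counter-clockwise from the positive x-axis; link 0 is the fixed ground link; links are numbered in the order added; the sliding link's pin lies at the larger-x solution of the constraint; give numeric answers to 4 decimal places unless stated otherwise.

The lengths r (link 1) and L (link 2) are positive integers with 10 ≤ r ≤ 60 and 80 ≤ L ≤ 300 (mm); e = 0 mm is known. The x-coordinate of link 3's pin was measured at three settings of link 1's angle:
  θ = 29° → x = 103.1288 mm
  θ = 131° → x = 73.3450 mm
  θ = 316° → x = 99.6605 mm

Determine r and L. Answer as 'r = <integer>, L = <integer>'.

constraint per measurement: (x − r cos θ)² + (r sin θ − e)² = L²
subtracting the θ₁ and θ₂ equations cancels the r² and L² terms:
r = (x₁² − x₂²) / (2[(x₁cos θ₁ + e sin θ₁) − (x₂cos θ₂ + e sin θ₂)]) = 19.0000 → r = 19
L² = (x₁ − r cos θ₁)² + (r sin θ₁ − e)² = 7569.0071 → L = 87.0000 → L = 87
check at θ₃=316°: x = 99.6605 (printed 99.6605) ✓

r = 19, L = 87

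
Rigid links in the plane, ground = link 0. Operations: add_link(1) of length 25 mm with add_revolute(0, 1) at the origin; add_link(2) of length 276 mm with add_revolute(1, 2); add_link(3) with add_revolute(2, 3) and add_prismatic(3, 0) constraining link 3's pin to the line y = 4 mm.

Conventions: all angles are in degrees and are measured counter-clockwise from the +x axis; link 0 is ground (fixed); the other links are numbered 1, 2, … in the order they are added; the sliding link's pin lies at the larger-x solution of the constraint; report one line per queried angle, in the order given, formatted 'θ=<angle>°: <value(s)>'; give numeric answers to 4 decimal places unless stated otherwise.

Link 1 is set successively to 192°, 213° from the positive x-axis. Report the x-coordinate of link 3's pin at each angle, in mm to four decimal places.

geometry: r = 25 mm, L = 276 mm, e = 4 mm
θ=192°: crank pin P = (r cos θ, r sin θ) = (-24.453690, -5.197792)
θ=192°: h = r sin θ − e = -5.197792 − 4 = -9.197792
θ=192°: x = r cos θ + √(L² − h²) = -24.453690 + 275.846698 = 251.393008
θ=213°: crank pin P = (r cos θ, r sin θ) = (-20.966764, -13.615976)
θ=213°: h = r sin θ − e = -13.615976 − 4 = -17.615976
θ=213°: x = r cos θ + √(L² − h²) = -20.966764 + 275.437248 = 254.470483

θ=192°: 251.3930
θ=213°: 254.4705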